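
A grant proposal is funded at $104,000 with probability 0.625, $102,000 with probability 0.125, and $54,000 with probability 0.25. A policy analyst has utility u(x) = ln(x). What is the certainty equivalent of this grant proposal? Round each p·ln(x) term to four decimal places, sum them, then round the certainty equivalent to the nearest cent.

$88,071.12

E[u] = 0.625·ln(104000) + 0.125·ln(102000) + 0.25·ln(54000) = 7.2201 + 1.4416 + 2.7242 = 11.3859
CE = e^11.3859 ≈ 88071.12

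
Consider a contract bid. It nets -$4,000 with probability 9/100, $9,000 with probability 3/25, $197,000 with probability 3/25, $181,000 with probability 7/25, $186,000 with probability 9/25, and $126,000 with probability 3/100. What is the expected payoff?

$145,780

EV = 9/100 × (-4000) + 3/25 × 9000 + 3/25 × 197000 + 7/25 × 181000 + 9/25 × 186000 + 3/100 × 126000 = -360 + 1080 + 23640 + 50680 + 66960 + 3780 = 145780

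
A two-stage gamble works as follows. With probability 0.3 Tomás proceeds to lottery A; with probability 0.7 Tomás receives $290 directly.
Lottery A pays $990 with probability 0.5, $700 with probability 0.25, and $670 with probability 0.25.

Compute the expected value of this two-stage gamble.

$454.25

EV(A) = 0.5 × 990 + 0.25 × 700 + 0.25 × 670 = 495 + 175 + 167.5 = 837.5
Branch B: 290 (certain)
Overall = 0.3 × 837.5 + 0.7 × 290 = 251.25 + 203 = 454.25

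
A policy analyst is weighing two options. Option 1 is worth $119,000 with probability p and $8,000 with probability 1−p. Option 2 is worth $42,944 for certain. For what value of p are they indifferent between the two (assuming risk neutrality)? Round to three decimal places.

p = 0.315

p·119000 + (1−p)·8000 = 42944
111000p + 8000 = 42944
p = (42944 − 8000) / 111000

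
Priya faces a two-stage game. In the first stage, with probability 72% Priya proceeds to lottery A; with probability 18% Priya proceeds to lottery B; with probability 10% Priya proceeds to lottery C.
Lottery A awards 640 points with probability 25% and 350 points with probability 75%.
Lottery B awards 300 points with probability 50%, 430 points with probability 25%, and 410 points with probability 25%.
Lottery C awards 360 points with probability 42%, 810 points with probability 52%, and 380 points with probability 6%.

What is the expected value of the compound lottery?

428.52 points

EV(A) = 0.25 × 640 + 0.75 × 350 = 160 + 262.5 = 422.5
EV(B) = 0.5 × 300 + 0.25 × 430 + 0.25 × 410 = 150 + 107.5 + 102.5 = 360
EV(C) = 0.42 × 360 + 0.52 × 810 + 0.06 × 380 = 151.2 + 421.2 + 22.8 = 595.2
Overall = 0.72 × 422.5 + 0.18 × 360 + 0.1 × 595.2 = 304.2 + 64.8 + 59.52 = 428.52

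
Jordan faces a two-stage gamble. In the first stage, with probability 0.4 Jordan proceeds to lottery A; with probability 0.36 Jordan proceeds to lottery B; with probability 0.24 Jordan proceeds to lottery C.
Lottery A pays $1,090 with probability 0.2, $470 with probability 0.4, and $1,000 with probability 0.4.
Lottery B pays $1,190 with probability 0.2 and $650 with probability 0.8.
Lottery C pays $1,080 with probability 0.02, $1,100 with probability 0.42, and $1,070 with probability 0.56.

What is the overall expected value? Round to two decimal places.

EV(A) = 0.2 × 1090 + 0.4 × 470 + 0.4 × 1000 = 218 + 188 + 400 = 806
EV(B) = 0.2 × 1190 + 0.8 × 650 = 238 + 520 = 758
EV(C) = 0.02 × 1080 + 0.42 × 1100 + 0.56 × 1070 = 21.6 + 462 + 599.2 = 1082.8
Overall = 0.4 × 806 + 0.36 × 758 + 0.24 × 1082.8 = 322.4 + 272.88 + 259.872 = 855.152

$855.15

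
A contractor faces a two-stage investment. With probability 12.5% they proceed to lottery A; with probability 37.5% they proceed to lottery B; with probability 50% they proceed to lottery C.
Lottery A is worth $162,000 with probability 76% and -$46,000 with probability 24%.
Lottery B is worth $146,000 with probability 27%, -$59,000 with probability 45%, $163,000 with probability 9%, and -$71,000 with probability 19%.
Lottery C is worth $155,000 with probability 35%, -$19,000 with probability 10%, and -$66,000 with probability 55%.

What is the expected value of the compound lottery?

$27,303.75

EV(A) = 0.76 × 162000 + 0.24 × (-46000) = 123120 − 11040 = 112080
EV(B) = 0.27 × 146000 + 0.45 × (-59000) + 0.09 × 163000 + 0.19 × (-71000) = 39420 − 26550 + 14670 − 13490 = 14050
EV(C) = 0.35 × 155000 + 0.1 × (-19000) + 0.55 × (-66000) = 54250 − 1900 − 36300 = 16050
Overall = 0.125 × 112080 + 0.375 × 14050 + 0.5 × 16050 = 14010 + 5268.75 + 8025 = 27303.75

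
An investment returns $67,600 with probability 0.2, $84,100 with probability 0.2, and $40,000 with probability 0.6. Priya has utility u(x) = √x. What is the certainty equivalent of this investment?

$52,900

E[u] = 0.2·√67600 + 0.2·√84100 + 0.6·√40000 = 0.2·260 + 0.2·290 + 0.6·200 = 230
CE = (230)² = 52900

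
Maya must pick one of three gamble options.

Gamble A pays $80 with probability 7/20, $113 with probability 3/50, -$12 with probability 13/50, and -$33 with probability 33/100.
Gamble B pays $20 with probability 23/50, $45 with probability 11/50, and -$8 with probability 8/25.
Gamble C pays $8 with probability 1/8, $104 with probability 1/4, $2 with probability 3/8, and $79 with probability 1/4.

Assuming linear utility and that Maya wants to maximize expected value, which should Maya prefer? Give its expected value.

Gamble C ($47.50)

Gamble A = 7/20 × 80 + 3/50 × 113 + 13/50 × (-12) + 33/100 × (-33) = 28 + 6.78 − 3.12 − 10.89 = 20.77
Gamble B = 23/50 × 20 + 11/50 × 45 + 8/25 × (-8) = 9.2 + 9.9 − 2.56 = 16.54
Gamble C = 1/8 × 8 + 1/4 × 104 + 3/8 × 2 + 1/4 × 79 = 1 + 26 + 0.75 + 19.75 = 47.5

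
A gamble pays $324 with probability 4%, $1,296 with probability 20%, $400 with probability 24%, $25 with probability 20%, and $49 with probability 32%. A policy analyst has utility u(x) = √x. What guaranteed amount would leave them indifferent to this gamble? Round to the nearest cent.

E[u] = 0.04·√324 + 0.2·√1296 + 0.24·√400 + 0.2·√25 + 0.32·√49 = 0.04·18 + 0.2·36 + 0.24·20 + 0.2·5 + 0.32·7 = 15.96
CE = (15.96)² = 254.7216

$254.72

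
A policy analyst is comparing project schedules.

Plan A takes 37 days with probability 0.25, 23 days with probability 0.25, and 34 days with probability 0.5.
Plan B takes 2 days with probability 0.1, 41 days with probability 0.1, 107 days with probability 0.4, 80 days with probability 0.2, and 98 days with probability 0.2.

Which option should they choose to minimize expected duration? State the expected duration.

Plan A (32 days)

Plan A = 0.25 × 37 + 0.25 × 23 + 0.5 × 34 = 9.25 + 5.75 + 17 = 32
Plan B = 0.1 × 2 + 0.1 × 41 + 0.4 × 107 + 0.2 × 80 + 0.2 × 98 = 0.2 + 4.1 + 42.8 + 16 + 19.6 = 82.7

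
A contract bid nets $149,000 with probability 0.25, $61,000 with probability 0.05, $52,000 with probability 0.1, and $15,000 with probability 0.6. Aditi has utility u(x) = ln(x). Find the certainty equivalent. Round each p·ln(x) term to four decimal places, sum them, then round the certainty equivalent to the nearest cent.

E[u] = 0.25·ln(149000) + 0.05·ln(61000) + 0.1·ln(52000) + 0.6·ln(15000) = 2.9779 + 0.5509 + 1.0859 + 5.7695 = 10.3842
CE = e^10.3842 ≈ 32344.52

$32,344.52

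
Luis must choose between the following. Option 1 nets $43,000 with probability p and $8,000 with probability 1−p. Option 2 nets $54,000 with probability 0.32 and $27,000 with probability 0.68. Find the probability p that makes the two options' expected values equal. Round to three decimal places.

p = 0.790

EV(Option 2) = 0.32 × 54000 + 0.68 × 27000 = 17280 + 18360 = 35640
p·43000 + (1−p)·8000 = 35640
35000p + 8000 = 35640
p = (35640 − 8000) / 35000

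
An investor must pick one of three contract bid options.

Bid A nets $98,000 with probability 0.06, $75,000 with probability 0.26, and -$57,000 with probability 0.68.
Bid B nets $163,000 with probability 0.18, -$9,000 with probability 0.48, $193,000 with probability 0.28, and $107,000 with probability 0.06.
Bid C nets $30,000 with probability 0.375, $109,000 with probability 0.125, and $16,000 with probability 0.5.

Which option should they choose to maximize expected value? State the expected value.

Bid B ($85,480)

Bid A = 0.06 × 98000 + 0.26 × 75000 + 0.68 × (-57000) = 5880 + 19500 − 38760 = -13380
Bid B = 0.18 × 163000 + 0.48 × (-9000) + 0.28 × 193000 + 0.06 × 107000 = 29340 − 4320 + 54040 + 6420 = 85480
Bid C = 0.375 × 30000 + 0.125 × 109000 + 0.5 × 16000 = 11250 + 13625 + 8000 = 32875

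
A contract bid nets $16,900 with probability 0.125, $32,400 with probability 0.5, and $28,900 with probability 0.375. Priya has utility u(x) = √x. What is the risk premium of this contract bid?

$250

E[u] = 0.125·√16900 + 0.5·√32400 + 0.375·√28900 = 0.125·130 + 0.5·180 + 0.375·170 = 170
CE = (170)² = 28900
Risk premium = EV − CE = 29150 − 28900 = 250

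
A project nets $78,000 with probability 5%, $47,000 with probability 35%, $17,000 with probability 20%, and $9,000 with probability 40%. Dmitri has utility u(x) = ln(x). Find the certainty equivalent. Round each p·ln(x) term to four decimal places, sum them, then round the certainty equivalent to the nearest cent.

$20,306.57

E[u] = 0.05·ln(78000) + 0.35·ln(47000) + 0.2·ln(17000) + 0.4·ln(9000) = 0.5632 + 3.7653 + 1.9482 + 3.6420 = 9.9187
CE = e^9.9187 ≈ 20306.57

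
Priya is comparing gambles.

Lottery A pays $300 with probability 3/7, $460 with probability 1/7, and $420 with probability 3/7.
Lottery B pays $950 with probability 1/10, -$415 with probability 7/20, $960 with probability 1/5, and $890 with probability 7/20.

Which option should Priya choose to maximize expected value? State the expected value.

Lottery A = 3/7 × 300 + 1/7 × 460 + 3/7 × 420 = 128.5714 + 65.7143 + 180 = 374.2857
Lottery B = 1/10 × 950 + 7/20 × (-415) + 1/5 × 960 + 7/20 × 890 = 95 − 145.25 + 192 + 311.5 = 453.25

Lottery B ($453.25)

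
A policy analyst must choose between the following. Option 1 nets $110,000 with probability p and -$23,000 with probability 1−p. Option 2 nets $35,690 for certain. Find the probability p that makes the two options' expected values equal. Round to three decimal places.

p·110000 + (1−p)·(-23000) = 35690
133000p − 23000 = 35690
p = (35690 + 23000) / 133000

p = 0.441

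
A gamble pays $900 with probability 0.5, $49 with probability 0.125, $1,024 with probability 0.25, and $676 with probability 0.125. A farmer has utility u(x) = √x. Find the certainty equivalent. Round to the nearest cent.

E[u] = 0.5·√900 + 0.125·√49 + 0.25·√1024 + 0.125·√676 = 0.5·30 + 0.125·7 + 0.25·32 + 0.125·26 = 27.125
CE = (27.125)² = 735.765625

$735.77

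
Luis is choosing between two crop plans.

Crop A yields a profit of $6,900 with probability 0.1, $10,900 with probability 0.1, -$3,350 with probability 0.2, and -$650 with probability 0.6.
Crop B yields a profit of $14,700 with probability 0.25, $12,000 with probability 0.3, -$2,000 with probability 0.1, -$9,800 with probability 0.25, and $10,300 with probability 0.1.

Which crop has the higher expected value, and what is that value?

Crop B ($5,655)

Crop A = 0.1 × 6900 + 0.1 × 10900 + 0.2 × (-3350) + 0.6 × (-650) = 690 + 1090 − 670 − 390 = 720
Crop B = 0.25 × 14700 + 0.3 × 12000 + 0.1 × (-2000) + 0.25 × (-9800) + 0.1 × 10300 = 3675 + 3600 − 200 − 2450 + 1030 = 5655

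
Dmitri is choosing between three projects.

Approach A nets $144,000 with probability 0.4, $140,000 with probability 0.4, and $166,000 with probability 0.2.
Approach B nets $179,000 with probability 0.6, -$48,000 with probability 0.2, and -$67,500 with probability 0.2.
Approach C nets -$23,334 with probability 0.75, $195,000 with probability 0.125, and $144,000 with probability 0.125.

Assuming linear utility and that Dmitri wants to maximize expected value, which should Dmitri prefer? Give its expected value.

Approach A ($146,800)

Approach A = 0.4 × 144000 + 0.4 × 140000 + 0.2 × 166000 = 57600 + 56000 + 33200 = 146800
Approach B = 0.6 × 179000 + 0.2 × (-48000) + 0.2 × (-67500) = 107400 − 9600 − 13500 = 84300
Approach C = 0.75 × (-23334) + 0.125 × 195000 + 0.125 × 144000 = -17500.5 + 24375 + 18000 = 24874.5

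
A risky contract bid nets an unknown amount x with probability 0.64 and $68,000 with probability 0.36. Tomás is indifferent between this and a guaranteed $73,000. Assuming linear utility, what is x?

0.64·x + 0.36·68000 = 73000
0.64·x = 73000 − 24480 = 48520
x = 48520 / 0.64 = 75812.5

x = $75,812.50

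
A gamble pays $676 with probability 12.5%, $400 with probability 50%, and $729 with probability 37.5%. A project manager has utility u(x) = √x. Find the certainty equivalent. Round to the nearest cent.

E[u] = 0.125·√676 + 0.5·√400 + 0.375·√729 = 0.125·26 + 0.5·20 + 0.375·27 = 23.375
CE = (23.375)² = 546.390625

$546.39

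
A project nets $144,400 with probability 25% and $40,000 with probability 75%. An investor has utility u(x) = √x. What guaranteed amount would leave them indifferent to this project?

E[u] = 0.25·√144400 + 0.75·√40000 = 0.25·380 + 0.75·200 = 245
CE = (245)² = 60025

$60,025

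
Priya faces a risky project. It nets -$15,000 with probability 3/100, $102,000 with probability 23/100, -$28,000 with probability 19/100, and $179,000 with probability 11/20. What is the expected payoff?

EV = 3/100 × (-15000) + 23/100 × 102000 + 19/100 × (-28000) + 11/20 × 179000 = -450 + 23460 − 5320 + 98450 = 116140

$116,140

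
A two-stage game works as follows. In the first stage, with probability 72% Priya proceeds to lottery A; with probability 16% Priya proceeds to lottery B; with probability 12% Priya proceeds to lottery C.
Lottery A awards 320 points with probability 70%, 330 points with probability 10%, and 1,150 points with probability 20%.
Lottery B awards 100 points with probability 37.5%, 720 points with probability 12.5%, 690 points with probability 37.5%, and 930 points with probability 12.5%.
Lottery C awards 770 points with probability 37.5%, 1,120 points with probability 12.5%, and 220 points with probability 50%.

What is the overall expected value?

EV(A) = 0.7 × 320 + 0.1 × 330 + 0.2 × 1150 = 224 + 33 + 230 = 487
EV(B) = 0.375 × 100 + 0.125 × 720 + 0.375 × 690 + 0.125 × 930 = 37.5 + 90 + 258.75 + 116.25 = 502.5
EV(C) = 0.375 × 770 + 0.125 × 1120 + 0.5 × 220 = 288.75 + 140 + 110 = 538.75
Overall = 0.72 × 487 + 0.16 × 502.5 + 0.12 × 538.75 = 350.64 + 80.4 + 64.65 = 495.69

495.69 points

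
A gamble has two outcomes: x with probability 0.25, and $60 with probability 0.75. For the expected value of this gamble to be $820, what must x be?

x = $3,100

0.25·x + 0.75·60 = 820
0.25·x = 820 − 45 = 775
x = 775 / 0.25 = 3100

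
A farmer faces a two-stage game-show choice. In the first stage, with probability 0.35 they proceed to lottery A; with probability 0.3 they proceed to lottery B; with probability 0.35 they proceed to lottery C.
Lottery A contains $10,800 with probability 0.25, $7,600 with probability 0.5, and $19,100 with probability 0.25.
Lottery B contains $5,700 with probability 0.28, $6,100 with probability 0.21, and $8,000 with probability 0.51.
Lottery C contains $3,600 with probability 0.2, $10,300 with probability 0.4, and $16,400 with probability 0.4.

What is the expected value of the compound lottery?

EV(A) = 0.25 × 10800 + 0.5 × 7600 + 0.25 × 19100 = 2700 + 3800 + 4775 = 11275
EV(B) = 0.28 × 5700 + 0.21 × 6100 + 0.51 × 8000 = 1596 + 1281 + 4080 = 6957
EV(C) = 0.2 × 3600 + 0.4 × 10300 + 0.4 × 16400 = 720 + 4120 + 6560 = 11400
Overall = 0.35 × 11275 + 0.3 × 6957 + 0.35 × 11400 = 3946.25 + 2087.1 + 3990 = 10023.35

$10,023.35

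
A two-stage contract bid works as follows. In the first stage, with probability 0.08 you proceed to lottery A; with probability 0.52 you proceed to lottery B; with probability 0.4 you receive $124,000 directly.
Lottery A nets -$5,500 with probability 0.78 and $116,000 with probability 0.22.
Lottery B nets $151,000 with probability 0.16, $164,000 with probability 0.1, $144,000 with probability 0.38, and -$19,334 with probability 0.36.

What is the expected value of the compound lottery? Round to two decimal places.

$97,224.68

EV(A) = 0.78 × (-5500) + 0.22 × 116000 = -4290 + 25520 = 21230
EV(B) = 0.16 × 151000 + 0.1 × 164000 + 0.38 × 144000 + 0.36 × (-19334) = 24160 + 16400 + 54720 − 6960.24 = 88319.76
Branch C: 124000 (certain)
Overall = 0.08 × 21230 + 0.52 × 88319.76 + 0.4 × 124000 = 1698.4 + 45926.2752 + 49600 = 97224.6752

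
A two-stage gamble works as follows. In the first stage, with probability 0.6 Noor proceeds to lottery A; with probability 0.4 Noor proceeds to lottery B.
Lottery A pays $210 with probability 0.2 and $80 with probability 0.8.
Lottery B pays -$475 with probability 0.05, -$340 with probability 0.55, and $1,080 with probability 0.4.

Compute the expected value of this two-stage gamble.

EV(A) = 0.2 × 210 + 0.8 × 80 = 42 + 64 = 106
EV(B) = 0.05 × (-475) + 0.55 × (-340) + 0.4 × 1080 = -23.75 − 187 + 432 = 221.25
Overall = 0.6 × 106 + 0.4 × 221.25 = 63.6 + 88.5 = 152.1

$152.10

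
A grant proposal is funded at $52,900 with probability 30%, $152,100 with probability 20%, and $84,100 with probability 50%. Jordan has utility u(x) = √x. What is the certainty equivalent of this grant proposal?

$85,264

E[u] = 0.3·√52900 + 0.2·√152100 + 0.5·√84100 = 0.3·230 + 0.2·390 + 0.5·290 = 292
CE = (292)² = 85264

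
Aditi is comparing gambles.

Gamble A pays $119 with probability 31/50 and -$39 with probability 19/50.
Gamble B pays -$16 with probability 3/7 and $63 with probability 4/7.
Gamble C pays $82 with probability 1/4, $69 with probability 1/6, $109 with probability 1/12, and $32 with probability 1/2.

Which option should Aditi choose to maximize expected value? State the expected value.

Gamble A ($58.96)

Gamble A = 31/50 × 119 + 19/50 × (-39) = 73.78 − 14.82 = 58.96
Gamble B = 3/7 × (-16) + 4/7 × 63 = -6.8571 + 36 = 29.1429
Gamble C = 1/4 × 82 + 1/6 × 69 + 1/12 × 109 + 1/2 × 32 = 20.5 + 11.5 + 9.0833 + 16 = 57.0833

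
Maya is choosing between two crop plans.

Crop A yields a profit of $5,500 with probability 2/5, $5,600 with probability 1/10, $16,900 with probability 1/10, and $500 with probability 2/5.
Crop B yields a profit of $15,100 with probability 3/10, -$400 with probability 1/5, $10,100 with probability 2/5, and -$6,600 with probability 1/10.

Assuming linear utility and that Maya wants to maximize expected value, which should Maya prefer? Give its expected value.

Crop A = 2/5 × 5500 + 1/10 × 5600 + 1/10 × 16900 + 2/5 × 500 = 2200 + 560 + 1690 + 200 = 4650
Crop B = 3/10 × 15100 + 1/5 × (-400) + 2/5 × 10100 + 1/10 × (-6600) = 4530 − 80 + 4040 − 660 = 7830

Crop B ($7,830)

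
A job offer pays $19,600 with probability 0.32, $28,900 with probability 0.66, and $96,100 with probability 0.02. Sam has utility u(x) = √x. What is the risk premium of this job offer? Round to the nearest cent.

E[u] = 0.32·√19600 + 0.66·√28900 + 0.02·√96100 = 0.32·140 + 0.66·170 + 0.02·310 = 163.2
CE = (163.2)² = 26634.24
Risk premium = EV − CE = 27268 − 26634.24 = 633.76

$633.76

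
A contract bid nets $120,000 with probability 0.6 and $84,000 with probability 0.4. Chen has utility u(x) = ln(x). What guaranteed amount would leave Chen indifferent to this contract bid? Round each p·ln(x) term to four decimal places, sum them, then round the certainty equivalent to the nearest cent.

$104,036.80

E[u] = 0.6·ln(120000) + 0.4·ln(84000) = 7.0171 + 4.5354 = 11.5525
CE = e^11.5525 ≈ 104036.80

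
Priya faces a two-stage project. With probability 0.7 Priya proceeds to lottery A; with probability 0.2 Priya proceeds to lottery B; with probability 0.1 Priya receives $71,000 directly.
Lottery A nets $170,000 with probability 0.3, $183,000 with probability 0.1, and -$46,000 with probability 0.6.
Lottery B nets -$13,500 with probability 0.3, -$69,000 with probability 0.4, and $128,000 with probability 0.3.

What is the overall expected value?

$37,640

EV(A) = 0.3 × 170000 + 0.1 × 183000 + 0.6 × (-46000) = 51000 + 18300 − 27600 = 41700
EV(B) = 0.3 × (-13500) + 0.4 × (-69000) + 0.3 × 128000 = -4050 − 27600 + 38400 = 6750
Branch C: 71000 (certain)
Overall = 0.7 × 41700 + 0.2 × 6750 + 0.1 × 71000 = 29190 + 1350 + 7100 = 37640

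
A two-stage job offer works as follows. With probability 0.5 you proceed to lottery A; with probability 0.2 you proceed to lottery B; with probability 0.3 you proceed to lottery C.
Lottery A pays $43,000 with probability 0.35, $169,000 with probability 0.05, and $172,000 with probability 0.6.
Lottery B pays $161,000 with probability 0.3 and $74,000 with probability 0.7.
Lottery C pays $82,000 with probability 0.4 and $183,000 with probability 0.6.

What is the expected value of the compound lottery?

$126,150

EV(A) = 0.35 × 43000 + 0.05 × 169000 + 0.6 × 172000 = 15050 + 8450 + 103200 = 126700
EV(B) = 0.3 × 161000 + 0.7 × 74000 = 48300 + 51800 = 100100
EV(C) = 0.4 × 82000 + 0.6 × 183000 = 32800 + 109800 = 142600
Overall = 0.5 × 126700 + 0.2 × 100100 + 0.3 × 142600 = 63350 + 20020 + 42780 = 126150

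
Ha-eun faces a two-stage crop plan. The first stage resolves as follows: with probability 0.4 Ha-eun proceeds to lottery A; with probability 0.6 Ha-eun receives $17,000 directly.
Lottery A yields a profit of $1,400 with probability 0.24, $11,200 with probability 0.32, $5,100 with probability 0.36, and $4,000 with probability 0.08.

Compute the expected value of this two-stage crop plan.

EV(A) = 0.24 × 1400 + 0.32 × 11200 + 0.36 × 5100 + 0.08 × 4000 = 336 + 3584 + 1836 + 320 = 6076
Branch B: 17000 (certain)
Overall = 0.4 × 6076 + 0.6 × 17000 = 2430.4 + 10200 = 12630.4

$12,630.40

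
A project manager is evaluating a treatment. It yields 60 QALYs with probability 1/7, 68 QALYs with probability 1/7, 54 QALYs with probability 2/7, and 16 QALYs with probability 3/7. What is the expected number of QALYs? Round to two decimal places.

40.57 QALYs

EV = 1/7 × 60 + 1/7 × 68 + 2/7 × 54 + 3/7 × 16 = 8.5714 + 9.7143 + 15.4286 + 6.8571 = 40.5714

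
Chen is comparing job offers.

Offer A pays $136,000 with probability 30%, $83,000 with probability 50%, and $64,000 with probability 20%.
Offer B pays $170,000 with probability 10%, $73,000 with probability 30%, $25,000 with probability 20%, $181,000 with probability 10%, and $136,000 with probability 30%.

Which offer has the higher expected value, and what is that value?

Offer B ($102,800)

Offer A = 0.3 × 136000 + 0.5 × 83000 + 0.2 × 64000 = 40800 + 41500 + 12800 = 95100
Offer B = 0.1 × 170000 + 0.3 × 73000 + 0.2 × 25000 + 0.1 × 181000 + 0.3 × 136000 = 17000 + 21900 + 5000 + 18100 + 40800 = 102800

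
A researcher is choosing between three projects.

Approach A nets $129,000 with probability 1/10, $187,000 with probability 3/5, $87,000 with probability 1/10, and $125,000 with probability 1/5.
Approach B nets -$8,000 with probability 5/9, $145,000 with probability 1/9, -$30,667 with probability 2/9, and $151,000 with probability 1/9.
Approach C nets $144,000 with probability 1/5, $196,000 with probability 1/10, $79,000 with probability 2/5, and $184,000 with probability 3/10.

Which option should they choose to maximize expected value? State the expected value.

Approach A ($158,800)

Approach A = 1/10 × 129000 + 3/5 × 187000 + 1/10 × 87000 + 1/5 × 125000 = 12900 + 112200 + 8700 + 25000 = 158800
Approach B = 5/9 × (-8000) + 1/9 × 145000 + 2/9 × (-30667) + 1/9 × 151000 = -4444.4444 + 16111.1111 − 6814.8889 + 16777.7778 = 21629.5556
Approach C = 1/5 × 144000 + 1/10 × 196000 + 2/5 × 79000 + 3/10 × 184000 = 28800 + 19600 + 31600 + 55200 = 135200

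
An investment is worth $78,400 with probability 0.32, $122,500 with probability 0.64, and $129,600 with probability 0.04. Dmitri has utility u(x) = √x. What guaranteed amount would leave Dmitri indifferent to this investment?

$107,584

E[u] = 0.32·√78400 + 0.64·√122500 + 0.04·√129600 = 0.32·280 + 0.64·350 + 0.04·360 = 328
CE = (328)² = 107584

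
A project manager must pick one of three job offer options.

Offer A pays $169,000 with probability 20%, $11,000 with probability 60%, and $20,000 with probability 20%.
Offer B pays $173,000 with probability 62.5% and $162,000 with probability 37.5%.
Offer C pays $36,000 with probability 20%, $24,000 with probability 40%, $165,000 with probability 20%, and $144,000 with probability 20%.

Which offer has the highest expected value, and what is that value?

Offer A = 0.2 × 169000 + 0.6 × 11000 + 0.2 × 20000 = 33800 + 6600 + 4000 = 44400
Offer B = 0.625 × 173000 + 0.375 × 162000 = 108125 + 60750 = 168875
Offer C = 0.2 × 36000 + 0.4 × 24000 + 0.2 × 165000 + 0.2 × 144000 = 7200 + 9600 + 33000 + 28800 = 78600

Offer B ($168,875)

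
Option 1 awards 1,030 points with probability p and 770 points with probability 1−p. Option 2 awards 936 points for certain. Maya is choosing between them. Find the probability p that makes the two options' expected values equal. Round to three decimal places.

p = 0.638

p·1030 + (1−p)·770 = 936
260p + 770 = 936
p = (936 − 770) / 260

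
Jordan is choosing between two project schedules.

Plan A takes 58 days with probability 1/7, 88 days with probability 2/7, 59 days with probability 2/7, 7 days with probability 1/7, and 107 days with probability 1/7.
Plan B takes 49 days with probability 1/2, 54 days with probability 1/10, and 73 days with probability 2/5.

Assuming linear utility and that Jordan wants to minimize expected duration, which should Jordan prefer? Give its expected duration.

Plan B (59.1 days)

Plan A = 1/7 × 58 + 2/7 × 88 + 2/7 × 59 + 1/7 × 7 + 1/7 × 107 = 8.2857 + 25.1429 + 16.8571 + 1 + 15.2857 = 66.5714
Plan B = 1/2 × 49 + 1/10 × 54 + 2/5 × 73 = 24.5 + 5.4 + 29.2 = 59.1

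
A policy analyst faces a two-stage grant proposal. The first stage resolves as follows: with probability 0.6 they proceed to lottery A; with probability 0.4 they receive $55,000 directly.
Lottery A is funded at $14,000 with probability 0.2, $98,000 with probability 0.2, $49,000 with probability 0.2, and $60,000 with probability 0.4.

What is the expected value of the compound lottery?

EV(A) = 0.2 × 14000 + 0.2 × 98000 + 0.2 × 49000 + 0.4 × 60000 = 2800 + 19600 + 9800 + 24000 = 56200
Branch B: 55000 (certain)
Overall = 0.6 × 56200 + 0.4 × 55000 = 33720 + 22000 = 55720

$55,720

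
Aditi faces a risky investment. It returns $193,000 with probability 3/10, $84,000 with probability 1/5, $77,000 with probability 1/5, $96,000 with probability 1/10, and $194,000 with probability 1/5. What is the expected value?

$138,500

EV = 3/10 × 193000 + 1/5 × 84000 + 1/5 × 77000 + 1/10 × 96000 + 1/5 × 194000 = 57900 + 16800 + 15400 + 9600 + 38800 = 138500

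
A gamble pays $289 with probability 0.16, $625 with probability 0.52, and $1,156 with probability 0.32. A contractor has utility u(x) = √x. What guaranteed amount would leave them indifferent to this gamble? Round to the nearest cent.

E[u] = 0.16·√289 + 0.52·√625 + 0.32·√1156 = 0.16·17 + 0.52·25 + 0.32·34 = 26.6
CE = (26.6)² = 707.56

$707.56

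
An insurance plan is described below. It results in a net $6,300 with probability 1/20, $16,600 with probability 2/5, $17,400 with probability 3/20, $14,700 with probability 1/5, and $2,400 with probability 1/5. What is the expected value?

EV = 1/20 × 6300 + 2/5 × 16600 + 3/20 × 17400 + 1/5 × 14700 + 1/5 × 2400 = 315 + 6640 + 2610 + 2940 + 480 = 12985

$12,985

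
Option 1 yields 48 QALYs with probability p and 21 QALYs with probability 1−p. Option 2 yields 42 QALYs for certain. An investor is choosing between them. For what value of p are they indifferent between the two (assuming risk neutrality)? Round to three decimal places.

p·48 + (1−p)·21 = 42
27p + 21 = 42
p = (42 − 21) / 27

p = 0.778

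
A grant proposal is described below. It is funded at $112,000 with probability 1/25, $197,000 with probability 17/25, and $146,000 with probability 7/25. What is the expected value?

$179,320

EV = 1/25 × 112000 + 17/25 × 197000 + 7/25 × 146000 = 4480 + 133960 + 40880 = 179320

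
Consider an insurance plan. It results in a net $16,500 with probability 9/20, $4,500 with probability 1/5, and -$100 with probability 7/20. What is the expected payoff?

EV = 9/20 × 16500 + 1/5 × 4500 + 7/20 × (-100) = 7425 + 900 − 35 = 8290

$8,290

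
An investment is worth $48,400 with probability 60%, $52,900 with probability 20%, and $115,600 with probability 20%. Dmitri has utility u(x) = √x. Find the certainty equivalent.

$60,516

E[u] = 0.6·√48400 + 0.2·√52900 + 0.2·√115600 = 0.6·220 + 0.2·230 + 0.2·340 = 246
CE = (246)² = 60516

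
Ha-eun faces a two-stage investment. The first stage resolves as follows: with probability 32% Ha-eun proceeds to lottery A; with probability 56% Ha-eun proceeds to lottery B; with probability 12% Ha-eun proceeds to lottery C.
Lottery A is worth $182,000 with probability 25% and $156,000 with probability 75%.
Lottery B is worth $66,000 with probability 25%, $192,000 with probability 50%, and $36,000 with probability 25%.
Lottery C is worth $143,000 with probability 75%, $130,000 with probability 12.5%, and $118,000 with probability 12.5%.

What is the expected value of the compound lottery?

$136,630

EV(A) = 0.25 × 182000 + 0.75 × 156000 = 45500 + 117000 = 162500
EV(B) = 0.25 × 66000 + 0.5 × 192000 + 0.25 × 36000 = 16500 + 96000 + 9000 = 121500
EV(C) = 0.75 × 143000 + 0.125 × 130000 + 0.125 × 118000 = 107250 + 16250 + 14750 = 138250
Overall = 0.32 × 162500 + 0.56 × 121500 + 0.12 × 138250 = 52000 + 68040 + 16590 = 136630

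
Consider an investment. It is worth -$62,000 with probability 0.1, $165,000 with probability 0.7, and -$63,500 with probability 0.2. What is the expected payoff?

$96,600

EV = 0.1 × (-62000) + 0.7 × 165000 + 0.2 × (-63500) = -6200 + 115500 − 12700 = 96600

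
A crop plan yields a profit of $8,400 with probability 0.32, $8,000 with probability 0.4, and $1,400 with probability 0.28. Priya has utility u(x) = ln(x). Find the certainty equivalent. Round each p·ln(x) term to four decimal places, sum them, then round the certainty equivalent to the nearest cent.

$4,988.05

E[u] = 0.32·ln(8400) + 0.4·ln(8000) + 0.28·ln(1400) = 2.8915 + 3.5949 + 2.0284 = 8.5148
CE = e^8.5148 ≈ 4988.05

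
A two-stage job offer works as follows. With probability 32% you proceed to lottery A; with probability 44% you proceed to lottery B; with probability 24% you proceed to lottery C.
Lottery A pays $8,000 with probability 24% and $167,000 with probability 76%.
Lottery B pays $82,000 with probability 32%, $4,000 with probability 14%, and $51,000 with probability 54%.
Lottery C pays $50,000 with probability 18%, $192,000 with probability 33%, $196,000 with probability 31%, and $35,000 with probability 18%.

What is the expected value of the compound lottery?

EV(A) = 0.24 × 8000 + 0.76 × 167000 = 1920 + 126920 = 128840
EV(B) = 0.32 × 82000 + 0.14 × 4000 + 0.54 × 51000 = 26240 + 560 + 27540 = 54340
EV(C) = 0.18 × 50000 + 0.33 × 192000 + 0.31 × 196000 + 0.18 × 35000 = 9000 + 63360 + 60760 + 6300 = 139420
Overall = 0.32 × 128840 + 0.44 × 54340 + 0.24 × 139420 = 41228.8 + 23909.6 + 33460.8 = 98599.2

$98,599.20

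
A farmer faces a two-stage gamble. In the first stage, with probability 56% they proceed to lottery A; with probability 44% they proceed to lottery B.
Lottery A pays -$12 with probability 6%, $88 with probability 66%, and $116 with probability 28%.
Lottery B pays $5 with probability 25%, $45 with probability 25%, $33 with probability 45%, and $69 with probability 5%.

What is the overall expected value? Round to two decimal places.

$63.86

EV(A) = 0.06 × (-12) + 0.66 × 88 + 0.28 × 116 = -0.72 + 58.08 + 32.48 = 89.84
EV(B) = 0.25 × 5 + 0.25 × 45 + 0.45 × 33 + 0.05 × 69 = 1.25 + 11.25 + 14.85 + 3.45 = 30.8
Overall = 0.56 × 89.84 + 0.44 × 30.8 = 50.3104 + 13.552 = 63.8624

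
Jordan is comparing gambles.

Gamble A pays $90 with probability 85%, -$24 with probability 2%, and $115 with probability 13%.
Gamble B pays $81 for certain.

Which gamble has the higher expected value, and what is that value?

Gamble A ($90.97)

Gamble A = 0.85 × 90 + 0.02 × (-24) + 0.13 × 115 = 76.5 − 0.48 + 14.95 = 90.97
Gamble B: 81 (certain)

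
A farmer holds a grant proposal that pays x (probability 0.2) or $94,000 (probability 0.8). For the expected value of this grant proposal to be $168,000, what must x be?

x = $464,000

0.2·x + 0.8·94000 = 168000
0.2·x = 168000 − 75200 = 92800
x = 92800 / 0.2 = 464000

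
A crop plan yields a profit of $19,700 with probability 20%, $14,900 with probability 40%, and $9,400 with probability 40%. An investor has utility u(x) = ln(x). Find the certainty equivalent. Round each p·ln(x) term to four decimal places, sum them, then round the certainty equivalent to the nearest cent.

$13,104.36

E[u] = 0.2·ln(19700) + 0.4·ln(14900) + 0.4·ln(9400) = 1.9777 + 3.8436 + 3.6594 = 9.4807
CE = e^9.4807 ≈ 13104.36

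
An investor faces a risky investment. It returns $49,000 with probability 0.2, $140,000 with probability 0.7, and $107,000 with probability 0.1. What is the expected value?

$118,500

EV = 0.2 × 49000 + 0.7 × 140000 + 0.1 × 107000 = 9800 + 98000 + 10700 = 118500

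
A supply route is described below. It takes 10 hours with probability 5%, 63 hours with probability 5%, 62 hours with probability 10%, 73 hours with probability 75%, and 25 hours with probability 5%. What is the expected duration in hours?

EV = 0.05 × 10 + 0.05 × 63 + 0.1 × 62 + 0.75 × 73 + 0.05 × 25 = 0.5 + 3.15 + 6.2 + 54.75 + 1.25 = 65.85

65.85 hours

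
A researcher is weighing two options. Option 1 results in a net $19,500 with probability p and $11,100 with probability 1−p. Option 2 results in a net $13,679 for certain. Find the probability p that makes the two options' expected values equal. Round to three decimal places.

p = 0.307

p·19500 + (1−p)·11100 = 13679
8400p + 11100 = 13679
p = (13679 − 11100) / 8400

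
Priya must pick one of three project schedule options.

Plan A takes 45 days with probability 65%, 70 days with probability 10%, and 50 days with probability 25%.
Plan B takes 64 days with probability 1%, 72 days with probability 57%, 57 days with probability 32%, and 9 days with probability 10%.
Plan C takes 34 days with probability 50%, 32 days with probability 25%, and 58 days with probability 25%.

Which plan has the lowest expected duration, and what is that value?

Plan A = 0.65 × 45 + 0.1 × 70 + 0.25 × 50 = 29.25 + 7 + 12.5 = 48.75
Plan B = 0.01 × 64 + 0.57 × 72 + 0.32 × 57 + 0.1 × 9 = 0.64 + 41.04 + 18.24 + 0.9 = 60.82
Plan C = 0.5 × 34 + 0.25 × 32 + 0.25 × 58 = 17 + 8 + 14.5 = 39.5

Plan C (39.5 days)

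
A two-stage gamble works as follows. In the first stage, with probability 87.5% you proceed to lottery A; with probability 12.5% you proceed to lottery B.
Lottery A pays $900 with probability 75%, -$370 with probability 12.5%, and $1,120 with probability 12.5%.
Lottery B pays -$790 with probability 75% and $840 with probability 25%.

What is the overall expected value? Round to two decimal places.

EV(A) = 0.75 × 900 + 0.125 × (-370) + 0.125 × 1120 = 675 − 46.25 + 140 = 768.75
EV(B) = 0.75 × (-790) + 0.25 × 840 = -592.5 + 210 = -382.5
Overall = 0.875 × 768.75 + 0.125 × (-382.5) = 672.65625 − 47.8125 = 624.84375

$624.84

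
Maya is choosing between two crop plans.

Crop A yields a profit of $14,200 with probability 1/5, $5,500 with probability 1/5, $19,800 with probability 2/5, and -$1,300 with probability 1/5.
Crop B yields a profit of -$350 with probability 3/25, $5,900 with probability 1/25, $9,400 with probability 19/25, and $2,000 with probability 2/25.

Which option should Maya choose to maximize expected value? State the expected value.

Crop A ($11,600)

Crop A = 1/5 × 14200 + 1/5 × 5500 + 2/5 × 19800 + 1/5 × (-1300) = 2840 + 1100 + 7920 − 260 = 11600
Crop B = 3/25 × (-350) + 1/25 × 5900 + 19/25 × 9400 + 2/25 × 2000 = -42 + 236 + 7144 + 160 = 7498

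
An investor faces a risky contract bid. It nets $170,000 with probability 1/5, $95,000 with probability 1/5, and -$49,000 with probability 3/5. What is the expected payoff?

$23,600

EV = 1/5 × 170000 + 1/5 × 95000 + 3/5 × (-49000) = 34000 + 19000 − 29400 = 23600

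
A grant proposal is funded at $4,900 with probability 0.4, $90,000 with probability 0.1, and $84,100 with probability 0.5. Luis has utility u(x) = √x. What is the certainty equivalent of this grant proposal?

$41,209

E[u] = 0.4·√4900 + 0.1·√90000 + 0.5·√84100 = 0.4·70 + 0.1·300 + 0.5·290 = 203
CE = (203)² = 41209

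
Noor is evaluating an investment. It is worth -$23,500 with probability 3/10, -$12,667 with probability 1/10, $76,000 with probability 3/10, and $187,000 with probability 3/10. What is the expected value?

EV = 3/10 × (-23500) + 1/10 × (-12667) + 3/10 × 76000 + 3/10 × 187000 = -7050 − 1266.7 + 22800 + 56100 = 70583.3

$70,583.30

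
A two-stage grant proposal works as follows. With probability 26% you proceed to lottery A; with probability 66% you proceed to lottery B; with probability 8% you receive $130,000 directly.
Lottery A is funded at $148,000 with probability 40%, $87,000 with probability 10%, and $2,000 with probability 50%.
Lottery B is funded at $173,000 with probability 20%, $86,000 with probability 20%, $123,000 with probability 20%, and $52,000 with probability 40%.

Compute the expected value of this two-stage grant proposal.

$92,466

EV(A) = 0.4 × 148000 + 0.1 × 87000 + 0.5 × 2000 = 59200 + 8700 + 1000 = 68900
EV(B) = 0.2 × 173000 + 0.2 × 86000 + 0.2 × 123000 + 0.4 × 52000 = 34600 + 17200 + 24600 + 20800 = 97200
Branch C: 130000 (certain)
Overall = 0.26 × 68900 + 0.66 × 97200 + 0.08 × 130000 = 17914 + 64152 + 10400 = 92466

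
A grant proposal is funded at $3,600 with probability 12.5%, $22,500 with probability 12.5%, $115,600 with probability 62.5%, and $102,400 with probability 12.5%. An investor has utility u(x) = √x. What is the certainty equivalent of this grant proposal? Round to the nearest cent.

E[u] = 0.125·√3600 + 0.125·√22500 + 0.625·√115600 + 0.125·√102400 = 0.125·60 + 0.125·150 + 0.625·340 + 0.125·320 = 278.75
CE = (278.75)² = 77701.5625

$77,701.56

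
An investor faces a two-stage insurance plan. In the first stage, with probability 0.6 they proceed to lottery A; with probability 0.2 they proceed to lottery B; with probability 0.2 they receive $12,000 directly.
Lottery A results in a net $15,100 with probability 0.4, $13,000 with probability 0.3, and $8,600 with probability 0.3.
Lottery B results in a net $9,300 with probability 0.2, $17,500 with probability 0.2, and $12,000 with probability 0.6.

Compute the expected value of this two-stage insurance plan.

$12,424

EV(A) = 0.4 × 15100 + 0.3 × 13000 + 0.3 × 8600 = 6040 + 3900 + 2580 = 12520
EV(B) = 0.2 × 9300 + 0.2 × 17500 + 0.6 × 12000 = 1860 + 3500 + 7200 = 12560
Branch C: 12000 (certain)
Overall = 0.6 × 12520 + 0.2 × 12560 + 0.2 × 12000 = 7512 + 2512 + 2400 = 12424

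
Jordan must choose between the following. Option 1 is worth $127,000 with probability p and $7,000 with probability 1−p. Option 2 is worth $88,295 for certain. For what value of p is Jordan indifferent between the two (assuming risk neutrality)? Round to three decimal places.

p·127000 + (1−p)·7000 = 88295
120000p + 7000 = 88295
p = (88295 − 7000) / 120000

p = 0.677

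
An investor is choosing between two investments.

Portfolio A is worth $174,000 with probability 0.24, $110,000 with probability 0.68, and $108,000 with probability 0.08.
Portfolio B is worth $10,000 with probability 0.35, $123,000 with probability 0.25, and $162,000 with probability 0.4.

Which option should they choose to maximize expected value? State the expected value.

Portfolio A ($125,200)

Portfolio A = 0.24 × 174000 + 0.68 × 110000 + 0.08 × 108000 = 41760 + 74800 + 8640 = 125200
Portfolio B = 0.35 × 10000 + 0.25 × 123000 + 0.4 × 162000 = 3500 + 30750 + 64800 = 99050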